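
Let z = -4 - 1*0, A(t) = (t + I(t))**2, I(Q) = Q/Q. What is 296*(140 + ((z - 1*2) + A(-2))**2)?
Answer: 48840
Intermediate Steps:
I(Q) = 1
A(t) = (1 + t)**2 (A(t) = (t + 1)**2 = (1 + t)**2)
z = -4 (z = -4 + 0 = -4)
296*(140 + ((z - 1*2) + A(-2))**2) = 296*(140 + ((-4 - 1*2) + (1 - 2)**2)**2) = 296*(140 + ((-4 - 2) + (-1)**2)**2) = 296*(140 + (-6 + 1)**2) = 296*(140 + (-5)**2) = 296*(140 + 25) = 296*165 = 48840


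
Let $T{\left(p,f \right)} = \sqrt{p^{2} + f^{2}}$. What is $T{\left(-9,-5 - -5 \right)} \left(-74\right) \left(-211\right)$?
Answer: $140526$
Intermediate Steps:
$T{\left(p,f \right)} = \sqrt{f^{2} + p^{2}}$
$T{\left(-9,-5 - -5 \right)} \left(-74\right) \left(-211\right) = \sqrt{\left(-5 - -5\right)^{2} + \left(-9\right)^{2}} \left(-74\right) \left(-211\right) = \sqrt{\left(-5 + 5\right)^{2} + 81} \left(-74\right) \left(-211\right) = \sqrt{0^{2} + 81} \left(-74\right) \left(-211\right) = \sqrt{0 + 81} \left(-74\right) \left(-211\right) = \sqrt{81} \left(-74\right) \left(-211\right) = 9 \left(-74\right) \left(-211\right) = \left(-666\right) \left(-211\right) = 140526$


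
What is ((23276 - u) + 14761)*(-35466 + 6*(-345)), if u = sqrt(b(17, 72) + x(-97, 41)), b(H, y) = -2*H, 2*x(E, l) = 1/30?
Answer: -1427756832 + 6256*I*sqrt(30585)/5 ≈ -1.4278e+9 + 2.1882e+5*I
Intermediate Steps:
x(E, l) = 1/60 (x(E, l) = (1/2)/30 = (1/2)*(1/30) = 1/60)
u = I*sqrt(30585)/30 (u = sqrt(-2*17 + 1/60) = sqrt(-34 + 1/60) = sqrt(-2039/60) = I*sqrt(30585)/30 ≈ 5.8295*I)
((23276 - u) + 14761)*(-35466 + 6*(-345)) = ((23276 - I*sqrt(30585)/30) + 14761)*(-35466 + 6*(-345)) = ((23276 - I*sqrt(30585)/30) + 14761)*(-35466 - 2070) = (38037 - I*sqrt(30585)/30)*(-37536) = -1427756832 + 6256*I*sqrt(30585)/5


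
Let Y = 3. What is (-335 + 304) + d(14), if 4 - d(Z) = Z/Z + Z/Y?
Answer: -98/3 ≈ -32.667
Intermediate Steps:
d(Z) = 3 - Z/3 (d(Z) = 4 - (Z/Z + Z/3) = 4 - (1 + Z*(⅓)) = 4 - (1 + Z/3) = 4 + (-1 - Z/3) = 3 - Z/3)
(-335 + 304) + d(14) = (-335 + 304) + (3 - ⅓*14) = -31 + (3 - 14/3) = -31 - 5/3 = -98/3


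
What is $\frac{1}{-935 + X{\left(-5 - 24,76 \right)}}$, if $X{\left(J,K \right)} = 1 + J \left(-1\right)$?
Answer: $- \frac{1}{905} \approx -0.001105$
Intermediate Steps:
$X{\left(J,K \right)} = 1 - J$
$\frac{1}{-935 + X{\left(-5 - 24,76 \right)}} = \frac{1}{-935 + \left(1 - \left(-5 - 24\right)\right)} = \frac{1}{-935 + \left(1 - -29\right)} = \frac{1}{-935 + \left(1 + 29\right)} = \frac{1}{-935 + 30} = \frac{1}{-905} = - \frac{1}{905}$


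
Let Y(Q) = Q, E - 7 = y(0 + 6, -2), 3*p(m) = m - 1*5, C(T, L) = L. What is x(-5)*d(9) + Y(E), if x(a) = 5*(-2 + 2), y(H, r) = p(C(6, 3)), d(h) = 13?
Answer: 19/3 ≈ 6.3333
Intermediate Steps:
p(m) = -5/3 + m/3 (p(m) = (m - 1*5)/3 = (m - 5)/3 = (-5 + m)/3 = -5/3 + m/3)
y(H, r) = -⅔ (y(H, r) = -5/3 + (⅓)*3 = -5/3 + 1 = -⅔)
E = 19/3 (E = 7 - ⅔ = 19/3 ≈ 6.3333)
x(a) = 0 (x(a) = 5*0 = 0)
x(-5)*d(9) + Y(E) = 0*13 + 19/3 = 0 + 19/3 = 19/3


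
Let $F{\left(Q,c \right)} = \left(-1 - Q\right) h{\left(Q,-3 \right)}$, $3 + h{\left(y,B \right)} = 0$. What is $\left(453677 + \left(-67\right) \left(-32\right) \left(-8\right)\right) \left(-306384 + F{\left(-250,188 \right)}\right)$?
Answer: $-134070359775$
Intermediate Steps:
$h{\left(y,B \right)} = -3$ ($h{\left(y,B \right)} = -3 + 0 = -3$)
$F{\left(Q,c \right)} = 3 + 3 Q$ ($F{\left(Q,c \right)} = \left(-1 - Q\right) \left(-3\right) = 3 + 3 Q$)
$\left(453677 + \left(-67\right) \left(-32\right) \left(-8\right)\right) \left(-306384 + F{\left(-250,188 \right)}\right) = \left(453677 + \left(-67\right) \left(-32\right) \left(-8\right)\right) \left(-306384 + \left(3 + 3 \left(-250\right)\right)\right) = \left(453677 + 2144 \left(-8\right)\right) \left(-306384 + \left(3 - 750\right)\right) = \left(453677 - 17152\right) \left(-306384 - 747\right) = 436525 \left(-307131\right) = -134070359775$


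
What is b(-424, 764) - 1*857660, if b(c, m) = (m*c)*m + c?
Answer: -248345188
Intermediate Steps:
b(c, m) = c + c*m² (b(c, m) = (c*m)*m + c = c*m² + c = c + c*m²)
b(-424, 764) - 1*857660 = -424*(1 + 764²) - 1*857660 = -424*(1 + 583696) - 857660 = -424*583697 - 857660 = -247487528 - 857660 = -248345188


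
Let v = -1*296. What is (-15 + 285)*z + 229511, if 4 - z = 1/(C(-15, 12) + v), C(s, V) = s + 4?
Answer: 70791707/307 ≈ 2.3059e+5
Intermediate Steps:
v = -296
C(s, V) = 4 + s
z = 1229/307 (z = 4 - 1/((4 - 15) - 296) = 4 - 1/(-11 - 296) = 4 - 1/(-307) = 4 - 1*(-1/307) = 4 + 1/307 = 1229/307 ≈ 4.0033)
(-15 + 285)*z + 229511 = (-15 + 285)*(1229/307) + 229511 = 270*(1229/307) + 229511 = 331830/307 + 229511 = 70791707/307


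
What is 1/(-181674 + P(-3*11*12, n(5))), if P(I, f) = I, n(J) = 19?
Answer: -1/182070 ≈ -5.4924e-6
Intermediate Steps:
1/(-181674 + P(-3*11*12, n(5))) = 1/(-181674 - 3*11*12) = 1/(-181674 - 33*12) = 1/(-181674 - 396) = 1/(-182070) = -1/182070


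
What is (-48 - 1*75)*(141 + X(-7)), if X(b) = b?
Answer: -16482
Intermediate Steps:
(-48 - 1*75)*(141 + X(-7)) = (-48 - 1*75)*(141 - 7) = (-48 - 75)*134 = -123*134 = -16482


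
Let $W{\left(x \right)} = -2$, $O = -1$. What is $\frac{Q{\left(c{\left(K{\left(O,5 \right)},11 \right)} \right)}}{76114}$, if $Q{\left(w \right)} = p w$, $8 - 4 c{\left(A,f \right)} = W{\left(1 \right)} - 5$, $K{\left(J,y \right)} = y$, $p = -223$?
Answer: $- \frac{3345}{304456} \approx -0.010987$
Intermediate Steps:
$c{\left(A,f \right)} = \frac{15}{4}$ ($c{\left(A,f \right)} = 2 - \frac{-2 - 5}{4} = 2 - - \frac{7}{4} = 2 + \frac{7}{4} = \frac{15}{4}$)
$Q{\left(w \right)} = - 223 w$
$\frac{Q{\left(c{\left(K{\left(O,5 \right)},11 \right)} \right)}}{76114} = \frac{\left(-223\right) \frac{15}{4}}{76114} = \left(- \frac{3345}{4}\right) \frac{1}{76114} = - \frac{3345}{304456}$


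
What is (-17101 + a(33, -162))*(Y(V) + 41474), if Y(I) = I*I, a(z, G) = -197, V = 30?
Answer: -732985452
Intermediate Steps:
Y(I) = I**2
(-17101 + a(33, -162))*(Y(V) + 41474) = (-17101 - 197)*(30**2 + 41474) = -17298*(900 + 41474) = -17298*42374 = -732985452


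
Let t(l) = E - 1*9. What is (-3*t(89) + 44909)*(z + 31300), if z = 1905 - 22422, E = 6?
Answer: 484350794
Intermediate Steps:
t(l) = -3 (t(l) = 6 - 1*9 = 6 - 9 = -3)
z = -20517
(-3*t(89) + 44909)*(z + 31300) = (-3*(-3) + 44909)*(-20517 + 31300) = (9 + 44909)*10783 = 44918*10783 = 484350794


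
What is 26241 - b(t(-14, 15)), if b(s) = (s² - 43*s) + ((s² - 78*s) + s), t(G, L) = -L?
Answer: 23991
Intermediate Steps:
b(s) = -120*s + 2*s² (b(s) = (s² - 43*s) + (s² - 77*s) = -120*s + 2*s²)
26241 - b(t(-14, 15)) = 26241 - 2*(-1*15)*(-60 - 1*15) = 26241 - 2*(-15)*(-60 - 15) = 26241 - 2*(-15)*(-75) = 26241 - 1*2250 = 26241 - 2250 = 23991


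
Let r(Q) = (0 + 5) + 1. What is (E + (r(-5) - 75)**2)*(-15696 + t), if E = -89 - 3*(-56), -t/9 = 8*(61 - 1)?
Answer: -96877440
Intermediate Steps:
r(Q) = 6 (r(Q) = 5 + 1 = 6)
t = -4320 (t = -72*(61 - 1) = -72*60 = -9*480 = -4320)
E = 79 (E = -89 + 168 = 79)
(E + (r(-5) - 75)**2)*(-15696 + t) = (79 + (6 - 75)**2)*(-15696 - 4320) = (79 + (-69)**2)*(-20016) = (79 + 4761)*(-20016) = 4840*(-20016) = -96877440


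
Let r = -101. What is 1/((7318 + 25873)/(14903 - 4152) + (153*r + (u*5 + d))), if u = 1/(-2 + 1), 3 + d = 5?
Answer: -10751/166134265 ≈ -6.4713e-5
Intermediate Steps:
d = 2 (d = -3 + 5 = 2)
u = -1 (u = 1/(-1) = -1)
1/((7318 + 25873)/(14903 - 4152) + (153*r + (u*5 + d))) = 1/((7318 + 25873)/(14903 - 4152) + (153*(-101) + (-1*5 + 2))) = 1/(33191/10751 + (-15453 + (-5 + 2))) = 1/(33191*(1/10751) + (-15453 - 3)) = 1/(33191/10751 - 15456) = 1/(-166134265/10751) = -10751/166134265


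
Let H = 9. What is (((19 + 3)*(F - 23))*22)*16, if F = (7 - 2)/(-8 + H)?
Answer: -139392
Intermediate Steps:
F = 5 (F = (7 - 2)/(-8 + 9) = 5/1 = 5*1 = 5)
(((19 + 3)*(F - 23))*22)*16 = (((19 + 3)*(5 - 23))*22)*16 = ((22*(-18))*22)*16 = -396*22*16 = -8712*16 = -139392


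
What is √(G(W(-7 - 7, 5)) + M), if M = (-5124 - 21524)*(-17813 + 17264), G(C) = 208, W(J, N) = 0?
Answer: 2*√3657490 ≈ 3824.9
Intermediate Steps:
M = 14629752 (M = -26648*(-549) = 14629752)
√(G(W(-7 - 7, 5)) + M) = √(208 + 14629752) = √14629960 = 2*√3657490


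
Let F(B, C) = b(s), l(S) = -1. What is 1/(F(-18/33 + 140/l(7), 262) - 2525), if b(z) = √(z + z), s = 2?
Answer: -1/2523 ≈ -0.00039635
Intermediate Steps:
b(z) = √2*√z (b(z) = √(2*z) = √2*√z)
F(B, C) = 2 (F(B, C) = √2*√2 = 2)
1/(F(-18/33 + 140/l(7), 262) - 2525) = 1/(2 - 2525) = 1/(-2523) = -1/2523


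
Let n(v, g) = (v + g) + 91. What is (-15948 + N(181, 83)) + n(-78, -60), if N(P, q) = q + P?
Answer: -15731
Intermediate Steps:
N(P, q) = P + q
n(v, g) = 91 + g + v (n(v, g) = (g + v) + 91 = 91 + g + v)
(-15948 + N(181, 83)) + n(-78, -60) = (-15948 + (181 + 83)) + (91 - 60 - 78) = (-15948 + 264) - 47 = -15684 - 47 = -15731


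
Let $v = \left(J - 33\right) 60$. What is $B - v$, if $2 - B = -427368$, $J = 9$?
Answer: $428810$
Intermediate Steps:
$B = 427370$ ($B = 2 - -427368 = 2 + 427368 = 427370$)
$v = -1440$ ($v = \left(9 - 33\right) 60 = \left(-24\right) 60 = -1440$)
$B - v = 427370 - -1440 = 427370 + 1440 = 428810$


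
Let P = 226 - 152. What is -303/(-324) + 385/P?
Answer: 24527/3996 ≈ 6.1379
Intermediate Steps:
P = 74
-303/(-324) + 385/P = -303/(-324) + 385/74 = -303*(-1/324) + 385*(1/74) = 101/108 + 385/74 = 24527/3996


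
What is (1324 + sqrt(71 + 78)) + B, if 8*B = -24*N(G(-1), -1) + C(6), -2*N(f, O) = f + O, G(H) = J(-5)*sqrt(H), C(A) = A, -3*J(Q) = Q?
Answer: 5293/4 + sqrt(149) + 5*I/2 ≈ 1335.5 + 2.5*I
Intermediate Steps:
J(Q) = -Q/3
G(H) = 5*sqrt(H)/3 (G(H) = (-1/3*(-5))*sqrt(H) = 5*sqrt(H)/3)
N(f, O) = -O/2 - f/2 (N(f, O) = -(f + O)/2 = -(O + f)/2 = -O/2 - f/2)
B = -3/4 + 5*I/2 (B = (-24*(-1/2*(-1) - 5*sqrt(-1)/6) + 6)/8 = (-24*(1/2 - 5*I/6) + 6)/8 = ((-12 + 20*I) + 6)/8 = (-6 + 20*I)/8 = -3/4 + 5*I/2 ≈ -0.75 + 2.5*I)
(1324 + sqrt(71 + 78)) + B = (1324 + sqrt(71 + 78)) + (-3/4 + 5*I/2) = (1324 + sqrt(149)) + (-3/4 + 5*I/2) = 5293/4 + sqrt(149) + 5*I/2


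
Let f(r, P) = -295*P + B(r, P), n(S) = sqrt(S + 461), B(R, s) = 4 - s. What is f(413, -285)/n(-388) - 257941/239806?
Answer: -257941/239806 + 84364*sqrt(73)/73 ≈ 9873.0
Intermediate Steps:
n(S) = sqrt(461 + S)
f(r, P) = 4 - 296*P (f(r, P) = -295*P + (4 - P) = 4 - 296*P)
f(413, -285)/n(-388) - 257941/239806 = (4 - 296*(-285))/(sqrt(461 - 388)) - 257941/239806 = (4 + 84360)/(sqrt(73)) - 257941*1/239806 = 84364*(sqrt(73)/73) - 257941/239806 = 84364*sqrt(73)/73 - 257941/239806 = -257941/239806 + 84364*sqrt(73)/73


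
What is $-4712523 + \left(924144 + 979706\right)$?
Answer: $-2808673$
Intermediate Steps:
$-4712523 + \left(924144 + 979706\right) = -4712523 + 1903850 = -2808673$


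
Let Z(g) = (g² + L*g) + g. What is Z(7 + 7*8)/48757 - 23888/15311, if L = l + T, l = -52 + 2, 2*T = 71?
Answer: -2233919725/1493036854 ≈ -1.4962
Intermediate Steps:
T = 71/2 (T = (½)*71 = 71/2 ≈ 35.500)
l = -50
L = -29/2 (L = -50 + 71/2 = -29/2 ≈ -14.500)
Z(g) = g² - 27*g/2 (Z(g) = (g² - 29*g/2) + g = g² - 27*g/2)
Z(7 + 7*8)/48757 - 23888/15311 = ((7 + 7*8)*(-27 + 2*(7 + 7*8))/2)/48757 - 23888/15311 = ((7 + 56)*(-27 + 2*(7 + 56))/2)*(1/48757) - 23888*1/15311 = ((½)*63*(-27 + 2*63))*(1/48757) - 23888/15311 = ((½)*63*(-27 + 126))*(1/48757) - 23888/15311 = ((½)*63*99)*(1/48757) - 23888/15311 = (6237/2)*(1/48757) - 23888/15311 = 6237/97514 - 23888/15311 = -2233919725/1493036854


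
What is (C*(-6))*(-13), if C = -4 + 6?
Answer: 156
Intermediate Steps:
C = 2
(C*(-6))*(-13) = (2*(-6))*(-13) = -12*(-13) = 156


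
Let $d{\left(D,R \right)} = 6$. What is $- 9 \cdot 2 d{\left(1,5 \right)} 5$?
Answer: $-540$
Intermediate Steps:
$- 9 \cdot 2 d{\left(1,5 \right)} 5 = - 9 \cdot 2 \cdot 6 \cdot 5 = - 9 \cdot 12 \cdot 5 = \left(-9\right) 60 = -540$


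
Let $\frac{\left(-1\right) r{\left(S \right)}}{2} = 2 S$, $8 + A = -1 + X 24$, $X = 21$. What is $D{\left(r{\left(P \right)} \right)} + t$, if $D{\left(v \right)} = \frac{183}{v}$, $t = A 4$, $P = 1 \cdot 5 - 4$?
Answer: $\frac{7737}{4} \approx 1934.3$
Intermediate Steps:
$A = 495$ ($A = -8 + \left(-1 + 21 \cdot 24\right) = -8 + \left(-1 + 504\right) = -8 + 503 = 495$)
$P = 1$ ($P = 5 - 4 = 1$)
$r{\left(S \right)} = - 4 S$ ($r{\left(S \right)} = - 2 \cdot 2 S = - 4 S$)
$t = 1980$ ($t = 495 \cdot 4 = 1980$)
$D{\left(r{\left(P \right)} \right)} + t = \frac{183}{\left(-4\right) 1} + 1980 = \frac{183}{-4} + 1980 = 183 \left(- \frac{1}{4}\right) + 1980 = - \frac{183}{4} + 1980 = \frac{7737}{4}$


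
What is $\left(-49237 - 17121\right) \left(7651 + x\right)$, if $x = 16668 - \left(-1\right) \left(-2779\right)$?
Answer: $-1429351320$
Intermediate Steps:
$x = 13889$ ($x = 16668 - 2779 = 13889$)
$\left(-49237 - 17121\right) \left(7651 + x\right) = \left(-49237 - 17121\right) \left(7651 + 13889\right) = \left(-66358\right) 21540 = -1429351320$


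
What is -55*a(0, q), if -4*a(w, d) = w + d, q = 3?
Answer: 165/4 ≈ 41.250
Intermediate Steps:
a(w, d) = -d/4 - w/4 (a(w, d) = -(w + d)/4 = -(d + w)/4 = -d/4 - w/4)
-55*a(0, q) = -55*(-1/4*3 - 1/4*0) = -55*(-3/4 + 0) = -55*(-3/4) = 165/4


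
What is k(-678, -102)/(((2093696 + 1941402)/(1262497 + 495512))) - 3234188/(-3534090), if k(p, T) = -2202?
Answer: -3416973029376299/3565099872705 ≈ -958.45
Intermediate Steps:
k(-678, -102)/(((2093696 + 1941402)/(1262497 + 495512))) - 3234188/(-3534090) = -2202*(1262497 + 495512)/(2093696 + 1941402) - 3234188/(-3534090) = -2202/(4035098/1758009) - 3234188*(-1/3534090) = -2202/(4035098*(1/1758009)) + 1617094/1767045 = -2202/4035098/1758009 + 1617094/1767045 = -2202*1758009/4035098 + 1617094/1767045 = -1935567909/2017549 + 1617094/1767045 = -3416973029376299/3565099872705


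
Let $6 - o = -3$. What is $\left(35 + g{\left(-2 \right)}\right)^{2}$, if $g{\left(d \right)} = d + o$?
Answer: $1764$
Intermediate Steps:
$o = 9$ ($o = 6 - -3 = 6 + 3 = 9$)
$g{\left(d \right)} = 9 + d$ ($g{\left(d \right)} = d + 9 = 9 + d$)
$\left(35 + g{\left(-2 \right)}\right)^{2} = \left(35 + \left(9 - 2\right)\right)^{2} = \left(35 + 7\right)^{2} = 42^{2} = 1764$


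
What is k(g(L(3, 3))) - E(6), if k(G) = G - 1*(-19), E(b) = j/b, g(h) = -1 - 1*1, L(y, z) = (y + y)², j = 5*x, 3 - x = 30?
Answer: 79/2 ≈ 39.500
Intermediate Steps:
x = -27 (x = 3 - 1*30 = 3 - 30 = -27)
j = -135 (j = 5*(-27) = -135)
L(y, z) = 4*y² (L(y, z) = (2*y)² = 4*y²)
g(h) = -2 (g(h) = -1 - 1 = -2)
E(b) = -135/b
k(G) = 19 + G (k(G) = G + 19 = 19 + G)
k(g(L(3, 3))) - E(6) = (19 - 2) - (-135)/6 = 17 - (-135)/6 = 17 - 1*(-45/2) = 17 + 45/2 = 79/2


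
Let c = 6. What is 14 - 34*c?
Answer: -190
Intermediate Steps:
14 - 34*c = 14 - 34*6 = 14 - 204 = -190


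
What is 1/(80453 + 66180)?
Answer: 1/146633 ≈ 6.8197e-6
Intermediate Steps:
1/(80453 + 66180) = 1/146633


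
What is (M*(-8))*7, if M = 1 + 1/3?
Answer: -224/3 ≈ -74.667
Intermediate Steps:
M = 4/3 (M = 1 + 1/3 = 4/3 ≈ 1.3333)
(M*(-8))*7 = ((4/3)*(-8))*7 = -32/3*7 = -224/3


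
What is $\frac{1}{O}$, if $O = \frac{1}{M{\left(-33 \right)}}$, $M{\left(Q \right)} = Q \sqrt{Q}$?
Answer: $- 33 i \sqrt{33} \approx - 189.57 i$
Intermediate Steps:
$M{\left(Q \right)} = Q^{\frac{3}{2}}$
$O = \frac{i \sqrt{33}}{1089}$ ($O = \frac{1}{\left(-33\right)^{\frac{3}{2}}} = \frac{1}{\left(-33\right) i \sqrt{33}} = \frac{i \sqrt{33}}{1089} \approx 0.0052751 i$)
$\frac{1}{O} = \frac{1}{\frac{1}{1089} i \sqrt{33}} = - 33 i \sqrt{33}$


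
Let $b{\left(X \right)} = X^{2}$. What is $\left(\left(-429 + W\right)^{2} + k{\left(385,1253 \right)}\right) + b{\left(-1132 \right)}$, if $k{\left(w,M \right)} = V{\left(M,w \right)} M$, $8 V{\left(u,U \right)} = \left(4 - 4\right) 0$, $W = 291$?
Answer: $1300468$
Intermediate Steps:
$V{\left(u,U \right)} = 0$ ($V{\left(u,U \right)} = \frac{\left(4 - 4\right) 0}{8} = \frac{0 \cdot 0}{8} = \frac{1}{8} \cdot 0 = 0$)
$k{\left(w,M \right)} = 0$ ($k{\left(w,M \right)} = 0 M = 0$)
$\left(\left(-429 + W\right)^{2} + k{\left(385,1253 \right)}\right) + b{\left(-1132 \right)} = \left(\left(-429 + 291\right)^{2} + 0\right) + \left(-1132\right)^{2} = \left(\left(-138\right)^{2} + 0\right) + 1281424 = \left(19044 + 0\right) + 1281424 = 19044 + 1281424 = 1300468$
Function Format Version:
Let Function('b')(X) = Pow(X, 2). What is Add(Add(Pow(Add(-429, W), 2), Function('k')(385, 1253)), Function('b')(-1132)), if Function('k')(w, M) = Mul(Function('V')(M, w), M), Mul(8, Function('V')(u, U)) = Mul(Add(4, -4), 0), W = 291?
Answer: 1300468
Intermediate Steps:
Function('V')(u, U) = 0 (Function('V')(u, U) = Mul(Rational(1, 8), Mul(Add(4, -4), 0)) = Mul(Rational(1, 8), Mul(0, 0)) = Mul(Rational(1, 8), 0) = 0)
Function('k')(w, M) = 0 (Function('k')(w, M) = Mul(0, M) = 0)
Add(Add(Pow(Add(-429, W), 2), Function('k')(385, 1253)), Function('b')(-1132)) = Add(Add(Pow(Add(-429, 291), 2), 0), Pow(-1132, 2)) = Add(Add(Pow(-138, 2), 0), 1281424) = Add(Add(19044, 0), 1281424) = Add(19044, 1281424) = 1300468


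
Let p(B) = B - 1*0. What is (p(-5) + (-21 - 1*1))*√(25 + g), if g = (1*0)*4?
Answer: -135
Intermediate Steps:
p(B) = B (p(B) = B + 0 = B)
g = 0 (g = 0*4 = 0)
(p(-5) + (-21 - 1*1))*√(25 + g) = (-5 + (-21 - 1*1))*√(25 + 0) = (-5 + (-21 - 1))*√25 = (-5 - 22)*5 = -27*5 = -135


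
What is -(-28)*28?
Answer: 784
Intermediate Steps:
-(-28)*28 = -7*(-4)*28 = 28*28 = 784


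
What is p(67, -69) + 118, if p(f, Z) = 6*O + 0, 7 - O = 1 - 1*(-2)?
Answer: 142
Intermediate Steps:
O = 4 (O = 7 - (1 - 1*(-2)) = 7 - (1 + 2) = 7 - 1*3 = 7 - 3 = 4)
p(f, Z) = 24 (p(f, Z) = 6*4 + 0 = 24 + 0 = 24)
p(67, -69) + 118 = 24 + 118 = 142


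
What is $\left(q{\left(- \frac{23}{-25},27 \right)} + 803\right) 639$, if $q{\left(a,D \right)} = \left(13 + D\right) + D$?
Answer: $555930$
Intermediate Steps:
$q{\left(a,D \right)} = 13 + 2 D$
$\left(q{\left(- \frac{23}{-25},27 \right)} + 803\right) 639 = \left(\left(13 + 2 \cdot 27\right) + 803\right) 639 = \left(\left(13 + 54\right) + 803\right) 639 = \left(67 + 803\right) 639 = 870 \cdot 639 = 555930$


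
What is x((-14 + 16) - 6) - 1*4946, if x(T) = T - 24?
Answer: -4974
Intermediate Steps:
x(T) = -24 + T
x((-14 + 16) - 6) - 1*4946 = (-24 + ((-14 + 16) - 6)) - 1*4946 = (-24 + (2 - 6)) - 4946 = (-24 - 4) - 4946 = -28 - 4946 = -4974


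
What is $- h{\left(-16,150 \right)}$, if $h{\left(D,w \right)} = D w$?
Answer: $2400$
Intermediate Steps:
$- h{\left(-16,150 \right)} = - \left(-16\right) 150 = \left(-1\right) \left(-2400\right) = 2400$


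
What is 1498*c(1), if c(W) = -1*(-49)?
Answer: 73402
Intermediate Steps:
c(W) = 49
1498*c(1) = 1498*49 = 73402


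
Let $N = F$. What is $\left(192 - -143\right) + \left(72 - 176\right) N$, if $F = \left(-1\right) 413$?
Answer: $43287$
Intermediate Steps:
$F = -413$
$N = -413$
$\left(192 - -143\right) + \left(72 - 176\right) N = \left(192 - -143\right) + \left(72 - 176\right) \left(-413\right) = \left(192 + 143\right) - -42952 = 335 + 42952 = 43287$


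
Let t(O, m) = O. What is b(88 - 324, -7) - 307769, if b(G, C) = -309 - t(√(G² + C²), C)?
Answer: -308078 - √55745 ≈ -3.0831e+5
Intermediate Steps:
b(G, C) = -309 - √(C² + G²) (b(G, C) = -309 - √(G² + C²) = -309 - √(C² + G²))
b(88 - 324, -7) - 307769 = (-309 - √((-7)² + (88 - 324)²)) - 307769 = (-309 - √(49 + (-236)²)) - 307769 = (-309 - √(49 + 55696)) - 307769 = (-309 - √55745) - 307769 = -308078 - √55745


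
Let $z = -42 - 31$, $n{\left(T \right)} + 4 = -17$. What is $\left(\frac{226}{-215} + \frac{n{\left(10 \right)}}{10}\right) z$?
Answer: $\frac{19783}{86} \approx 230.03$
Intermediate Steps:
$n{\left(T \right)} = -21$ ($n{\left(T \right)} = -4 - 17 = -21$)
$z = -73$
$\left(\frac{226}{-215} + \frac{n{\left(10 \right)}}{10}\right) z = \left(\frac{226}{-215} - \frac{21}{10}\right) \left(-73\right) = \left(226 \left(- \frac{1}{215}\right) - \frac{21}{10}\right) \left(-73\right) = \left(- \frac{226}{215} - \frac{21}{10}\right) \left(-73\right) = \left(- \frac{271}{86}\right) \left(-73\right) = \frac{19783}{86}$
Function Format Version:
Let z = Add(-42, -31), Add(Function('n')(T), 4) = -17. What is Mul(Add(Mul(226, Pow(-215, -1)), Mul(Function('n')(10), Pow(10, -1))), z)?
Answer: Rational(19783, 86) ≈ 230.03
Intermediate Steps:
Function('n')(T) = -21 (Function('n')(T) = Add(-4, -17) = -21)
z = -73
Mul(Add(Mul(226, Pow(-215, -1)), Mul(Function('n')(10), Pow(10, -1))), z) = Mul(Add(Mul(226, Pow(-215, -1)), Mul(-21, Pow(10, -1))), -73) = Mul(Add(Mul(226, Rational(-1, 215)), Mul(-21, Rational(1, 10))), -73) = Mul(Add(Rational(-226, 215), Rational(-21, 10)), -73) = Mul(Rational(-271, 86), -73) = Rational(19783, 86)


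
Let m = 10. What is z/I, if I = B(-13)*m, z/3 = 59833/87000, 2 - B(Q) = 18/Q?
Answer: 777829/12760000 ≈ 0.060958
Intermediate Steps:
B(Q) = 2 - 18/Q
z = 59833/29000 (z = 3*(59833/87000) = 59833/29000 ≈ 2.0632)
I = 440/13 (I = (2 - 18/(-13))*10 = (2 - 18*(-1/13))*10 = (2 + 18/13)*10 = (44/13)*10 = 440/13 ≈ 33.846)
z/I = 59833/(29000*(440/13)) = (59833/29000)*(13/440) = 777829/12760000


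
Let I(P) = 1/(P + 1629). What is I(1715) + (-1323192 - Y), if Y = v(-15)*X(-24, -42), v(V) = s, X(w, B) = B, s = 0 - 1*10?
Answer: -4426158527/3344 ≈ -1.3236e+6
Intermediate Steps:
s = -10 (s = 0 - 10 = -10)
v(V) = -10
I(P) = 1/(1629 + P)
Y = 420 (Y = -10*(-42) = 420)
I(1715) + (-1323192 - Y) = 1/(1629 + 1715) + (-1323192 - 1*420) = 1/3344 + (-1323192 - 420) = 1/3344 - 1323612 = -4426158527/3344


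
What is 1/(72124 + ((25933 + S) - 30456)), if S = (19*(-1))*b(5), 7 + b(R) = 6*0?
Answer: 1/67734 ≈ 1.4764e-5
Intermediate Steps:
b(R) = -7 (b(R) = -7 + 6*0 = -7 + 0 = -7)
S = 133 (S = (19*(-1))*(-7) = -19*(-7) = 133)
1/(72124 + ((25933 + S) - 30456)) = 1/(72124 + ((25933 + 133) - 30456)) = 1/(72124 + (26066 - 30456)) = 1/(72124 - 4390) = 1/67734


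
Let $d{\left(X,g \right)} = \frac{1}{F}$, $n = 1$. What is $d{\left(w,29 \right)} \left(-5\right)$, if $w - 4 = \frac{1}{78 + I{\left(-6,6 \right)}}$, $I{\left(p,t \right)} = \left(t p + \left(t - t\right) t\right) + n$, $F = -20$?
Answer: $\frac{1}{4} \approx 0.25$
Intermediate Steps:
$I{\left(p,t \right)} = 1 + p t$ ($I{\left(p,t \right)} = \left(t p + \left(t - t\right) t\right) + 1 = \left(p t + 0 t\right) + 1 = \left(p t + 0\right) + 1 = p t + 1 = 1 + p t$)
$w = \frac{173}{43}$ ($w = 4 + \frac{1}{78 + \left(1 - 36\right)} = 4 + \frac{1}{78 - 35} = 4 + \frac{1}{43} = \frac{173}{43} \approx 4.0233$)
$d{\left(X,g \right)} = - \frac{1}{20}$ ($d{\left(X,g \right)} = \frac{1}{-20} = - \frac{1}{20}$)
$d{\left(w,29 \right)} \left(-5\right) = \left(- \frac{1}{20}\right) \left(-5\right) = \frac{1}{4}$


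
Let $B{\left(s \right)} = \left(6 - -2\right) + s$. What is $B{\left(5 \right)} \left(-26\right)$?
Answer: $-338$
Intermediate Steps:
$B{\left(s \right)} = 8 + s$ ($B{\left(s \right)} = \left(6 + 2\right) + s = 8 + s$)
$B{\left(5 \right)} \left(-26\right) = \left(8 + 5\right) \left(-26\right) = 13 \left(-26\right) = -338$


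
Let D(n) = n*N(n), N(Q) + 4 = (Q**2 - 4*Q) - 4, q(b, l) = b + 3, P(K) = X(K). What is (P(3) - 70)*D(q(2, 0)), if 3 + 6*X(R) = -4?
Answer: 2135/2 ≈ 1067.5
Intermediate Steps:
X(R) = -7/6 (X(R) = -1/2 + (1/6)*(-4) = -1/2 - 2/3 = -7/6)
P(K) = -7/6
q(b, l) = 3 + b
N(Q) = -8 + Q**2 - 4*Q (N(Q) = -4 + ((Q**2 - 4*Q) - 4) = -4 + (-4 + Q**2 - 4*Q) = -8 + Q**2 - 4*Q)
D(n) = n*(-8 + n**2 - 4*n)
(P(3) - 70)*D(q(2, 0)) = (-7/6 - 70)*((3 + 2)*(-8 + (3 + 2)**2 - 4*(3 + 2))) = -2135*(-8 + 5**2 - 4*5)/6 = -2135*(-8 + 25 - 20)/6 = -2135*(-3)/6 = -427/6*(-15) = 2135/2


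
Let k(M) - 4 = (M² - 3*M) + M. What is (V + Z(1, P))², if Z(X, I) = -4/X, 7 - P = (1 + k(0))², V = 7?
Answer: 9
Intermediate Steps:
k(M) = 4 + M² - 2*M (k(M) = 4 + ((M² - 3*M) + M) = 4 + (M² - 2*M) = 4 + M² - 2*M)
P = -18 (P = 7 - (1 + (4 + 0² - 2*0))² = 7 - (1 + (4 + 0 + 0))² = 7 - (1 + 4)² = 7 - 1*5² = 7 - 1*25 = 7 - 25 = -18)
(V + Z(1, P))² = (7 - 4/1)² = (7 - 4*1)² = (7 - 4)² = 3² = 9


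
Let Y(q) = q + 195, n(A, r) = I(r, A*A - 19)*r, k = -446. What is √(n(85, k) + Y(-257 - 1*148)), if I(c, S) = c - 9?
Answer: 4*√12670 ≈ 450.24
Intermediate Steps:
I(c, S) = -9 + c
n(A, r) = r*(-9 + r) (n(A, r) = (-9 + r)*r = r*(-9 + r))
Y(q) = 195 + q
√(n(85, k) + Y(-257 - 1*148)) = √(-446*(-9 - 446) + (195 + (-257 - 1*148))) = √(-446*(-455) + (195 + (-257 - 148))) = √(202930 + (195 - 405)) = √(202930 - 210) = √202720 = 4*√12670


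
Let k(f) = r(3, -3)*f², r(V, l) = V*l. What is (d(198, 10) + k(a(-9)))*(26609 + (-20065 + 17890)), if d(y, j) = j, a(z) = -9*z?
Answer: -1442558926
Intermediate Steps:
k(f) = -9*f² (k(f) = (3*(-3))*f² = -9*f²)
(d(198, 10) + k(a(-9)))*(26609 + (-20065 + 17890)) = (10 - 9*(-9*(-9))²)*(26609 + (-20065 + 17890)) = (10 - 9*81²)*(26609 - 2175) = (10 - 9*6561)*24434 = (10 - 59049)*24434 = -59039*24434 = -1442558926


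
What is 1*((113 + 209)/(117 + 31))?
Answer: 161/74 ≈ 2.1757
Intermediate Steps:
1*((113 + 209)/(117 + 31)) = 1*(322/148) = 1*(322*(1/148)) = 1*(161/74) = 161/74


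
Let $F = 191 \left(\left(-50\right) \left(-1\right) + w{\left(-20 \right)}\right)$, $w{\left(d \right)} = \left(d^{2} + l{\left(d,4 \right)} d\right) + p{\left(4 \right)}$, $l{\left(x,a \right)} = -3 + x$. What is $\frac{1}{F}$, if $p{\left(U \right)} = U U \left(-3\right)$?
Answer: $\frac{1}{164642} \approx 6.0738 \cdot 10^{-6}$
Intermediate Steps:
$p{\left(U \right)} = - 3 U^{2}$ ($p{\left(U \right)} = U^{2} \left(-3\right) = - 3 U^{2}$)
$w{\left(d \right)} = -48 + d^{2} + d \left(-3 + d\right)$ ($w{\left(d \right)} = \left(d^{2} + \left(-3 + d\right) d\right) - 3 \cdot 4^{2} = \left(d^{2} + d \left(-3 + d\right)\right) - 48 = -48 + d^{2} + d \left(-3 + d\right)$)
$F = 164642$ ($F = 191 \left(\left(-50\right) \left(-1\right) - \left(48 - 400 + 20 \left(-3 - 20\right)\right)\right) = 191 \left(50 - -812\right) = 191 \left(50 + \left(-48 + 400 + 460\right)\right) = 191 \left(50 + 812\right) = 191 \cdot 862 = 164642$)
$\frac{1}{F} = \frac{1}{164642}$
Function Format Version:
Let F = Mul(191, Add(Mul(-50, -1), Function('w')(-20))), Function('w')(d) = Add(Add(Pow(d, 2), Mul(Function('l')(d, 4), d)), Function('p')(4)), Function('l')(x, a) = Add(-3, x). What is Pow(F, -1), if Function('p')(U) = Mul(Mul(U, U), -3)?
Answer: Rational(1, 164642) ≈ 6.0738e-6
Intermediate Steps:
Function('p')(U) = Mul(-3, Pow(U, 2)) (Function('p')(U) = Mul(Pow(U, 2), -3) = Mul(-3, Pow(U, 2)))
Function('w')(d) = Add(-48, Pow(d, 2), Mul(d, Add(-3, d))) (Function('w')(d) = Add(Add(Pow(d, 2), Mul(Add(-3, d), d)), Mul(-3, Pow(4, 2))) = Add(Add(Pow(d, 2), Mul(d, Add(-3, d))), Mul(-3, 16)) = Add(Add(Pow(d, 2), Mul(d, Add(-3, d))), -48) = Add(-48, Pow(d, 2), Mul(d, Add(-3, d))))
F = 164642 (F = Mul(191, Add(Mul(-50, -1), Add(-48, Pow(-20, 2), Mul(-20, Add(-3, -20))))) = Mul(191, Add(50, Add(-48, 400, Mul(-20, -23)))) = Mul(191, Add(50, Add(-48, 400, 460))) = Mul(191, Add(50, 812)) = Mul(191, 862) = 164642)
Pow(F, -1) = Pow(164642, -1) = Rational(1, 164642)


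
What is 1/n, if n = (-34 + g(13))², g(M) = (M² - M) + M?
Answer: 1/18225 ≈ 5.4870e-5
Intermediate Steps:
g(M) = M²
n = 18225 (n = (-34 + 13²)² = (-34 + 169)² = 135² = 18225)
1/n = 1/18225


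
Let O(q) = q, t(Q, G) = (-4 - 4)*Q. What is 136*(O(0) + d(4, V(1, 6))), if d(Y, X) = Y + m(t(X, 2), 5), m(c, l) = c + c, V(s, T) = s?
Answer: -1632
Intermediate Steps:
t(Q, G) = -8*Q
m(c, l) = 2*c
d(Y, X) = Y - 16*X (d(Y, X) = Y + 2*(-8*X) = Y - 16*X)
136*(O(0) + d(4, V(1, 6))) = 136*(0 + (4 - 16*1)) = 136*(0 + (4 - 16)) = 136*(0 - 12) = 136*(-12) = -1632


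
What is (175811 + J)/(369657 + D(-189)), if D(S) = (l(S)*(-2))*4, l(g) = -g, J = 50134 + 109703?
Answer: 335648/368145 ≈ 0.91173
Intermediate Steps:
J = 159837
D(S) = 8*S (D(S) = (-S*(-2))*4 = (2*S)*4 = 8*S)
(175811 + J)/(369657 + D(-189)) = (175811 + 159837)/(369657 + 8*(-189)) = 335648/(369657 - 1512) = 335648/368145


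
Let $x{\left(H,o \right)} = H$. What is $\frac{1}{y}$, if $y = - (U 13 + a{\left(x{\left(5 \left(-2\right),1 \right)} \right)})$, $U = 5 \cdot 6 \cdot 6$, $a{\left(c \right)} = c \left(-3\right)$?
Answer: $- \frac{1}{2370} \approx -0.00042194$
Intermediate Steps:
$a{\left(c \right)} = - 3 c$
$U = 180$ ($U = 30 \cdot 6 = 180$)
$y = -2370$ ($y = - (180 \cdot 13 - 3 \cdot 5 \left(-2\right)) = - (2340 - -30) = - (2340 + 30) = \left(-1\right) 2370 = -2370$)
$\frac{1}{y} = \frac{1}{-2370} = - \frac{1}{2370}$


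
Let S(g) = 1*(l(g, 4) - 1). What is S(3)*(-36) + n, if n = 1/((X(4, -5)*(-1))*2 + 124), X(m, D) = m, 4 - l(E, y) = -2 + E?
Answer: -8351/116 ≈ -71.991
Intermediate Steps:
l(E, y) = 6 - E (l(E, y) = 4 - (-2 + E) = 4 + (2 - E) = 6 - E)
S(g) = 5 - g (S(g) = 1*((6 - g) - 1) = 1*(5 - g) = 5 - g)
n = 1/116 (n = 1/((4*(-1))*2 + 124) = 1/(-4*2 + 124) = 1/(-8 + 124) = 1/116 ≈ 0.0086207)
S(3)*(-36) + n = (5 - 1*3)*(-36) + 1/116 = (5 - 3)*(-36) + 1/116 = 2*(-36) + 1/116 = -72 + 1/116 = -8351/116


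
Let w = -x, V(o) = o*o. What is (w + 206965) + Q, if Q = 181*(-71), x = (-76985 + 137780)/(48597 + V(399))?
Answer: 13445480059/69266 ≈ 1.9411e+5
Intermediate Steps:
V(o) = o²
x = 20265/69266 (x = (-76985 + 137780)/(48597 + 399²) = 60795/(48597 + 159201) = 60795/207798 = 60795*(1/207798) = 20265/69266 ≈ 0.29257)
Q = -12851
w = -20265/69266 (w = -1*20265/69266 = -20265/69266 ≈ -0.29257)
(w + 206965) + Q = (-20265/69266 + 206965) - 12851 = 14335617425/69266 - 12851 = 13445480059/69266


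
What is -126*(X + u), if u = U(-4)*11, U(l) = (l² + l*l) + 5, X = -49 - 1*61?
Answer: -37422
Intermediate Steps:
X = -110 (X = -49 - 61 = -110)
U(l) = 5 + 2*l² (U(l) = (l² + l²) + 5 = 2*l² + 5 = 5 + 2*l²)
u = 407 (u = (5 + 2*(-4)²)*11 = (5 + 2*16)*11 = (5 + 32)*11 = 37*11 = 407)
-126*(X + u) = -126*(-110 + 407) = -126*297 = -37422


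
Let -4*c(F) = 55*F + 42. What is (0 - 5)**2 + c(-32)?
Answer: 909/2 ≈ 454.50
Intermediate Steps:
c(F) = -21/2 - 55*F/4 (c(F) = -(55*F + 42)/4 = -(42 + 55*F)/4 = -21/2 - 55*F/4)
(0 - 5)**2 + c(-32) = (0 - 5)**2 + (-21/2 - 55/4*(-32)) = (-5)**2 + (-21/2 + 440) = 25 + 859/2 = 909/2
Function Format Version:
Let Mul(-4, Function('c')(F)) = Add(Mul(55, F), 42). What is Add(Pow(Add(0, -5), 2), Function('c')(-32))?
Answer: Rational(909, 2) ≈ 454.50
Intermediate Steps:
Function('c')(F) = Add(Rational(-21, 2), Mul(Rational(-55, 4), F)) (Function('c')(F) = Mul(Rational(-1, 4), Add(Mul(55, F), 42)) = Mul(Rational(-1, 4), Add(42, Mul(55, F))) = Add(Rational(-21, 2), Mul(Rational(-55, 4), F)))
Add(Pow(Add(0, -5), 2), Function('c')(-32)) = Add(Pow(Add(0, -5), 2), Add(Rational(-21, 2), Mul(Rational(-55, 4), -32))) = Add(Pow(-5, 2), Add(Rational(-21, 2), 440)) = Add(25, Rational(859, 2)) = Rational(909, 2)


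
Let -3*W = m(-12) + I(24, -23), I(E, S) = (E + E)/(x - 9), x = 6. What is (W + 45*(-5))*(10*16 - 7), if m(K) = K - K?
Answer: -33609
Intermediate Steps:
I(E, S) = -2*E/3 (I(E, S) = (E + E)/(6 - 9) = (2*E)/(-3) = (2*E)*(-1/3) = -2*E/3)
m(K) = 0
W = 16/3 (W = -(0 - 2/3*24)/3 = -(0 - 16)/3 = -1/3*(-16) = 16/3 ≈ 5.3333)
(W + 45*(-5))*(10*16 - 7) = (16/3 + 45*(-5))*(10*16 - 7) = (16/3 - 225)*(160 - 7) = -659/3*153 = -33609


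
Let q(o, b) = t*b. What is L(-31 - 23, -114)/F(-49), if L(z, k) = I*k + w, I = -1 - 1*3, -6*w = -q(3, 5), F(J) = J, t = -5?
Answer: -2711/294 ≈ -9.2211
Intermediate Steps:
q(o, b) = -5*b
w = -25/6 (w = -(-1)*(-5*5)/6 = -(-1)*(-25)/6 = -⅙*25 = -25/6 ≈ -4.1667)
I = -4 (I = -1 - 3 = -4)
L(z, k) = -25/6 - 4*k (L(z, k) = -4*k - 25/6 = -25/6 - 4*k)
L(-31 - 23, -114)/F(-49) = (-25/6 - 4*(-114))/(-49) = (-25/6 + 456)*(-1/49) = (2711/6)*(-1/49) = -2711/294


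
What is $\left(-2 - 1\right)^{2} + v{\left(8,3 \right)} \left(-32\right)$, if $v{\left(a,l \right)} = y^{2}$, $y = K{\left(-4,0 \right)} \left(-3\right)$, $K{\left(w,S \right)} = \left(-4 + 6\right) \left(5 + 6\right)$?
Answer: $-139383$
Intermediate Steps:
$K{\left(w,S \right)} = 22$ ($K{\left(w,S \right)} = 2 \cdot 11 = 22$)
$y = -66$ ($y = 22 \left(-3\right) = -66$)
$v{\left(a,l \right)} = 4356$ ($v{\left(a,l \right)} = \left(-66\right)^{2} = 4356$)
$\left(-2 - 1\right)^{2} + v{\left(8,3 \right)} \left(-32\right) = \left(-2 - 1\right)^{2} + 4356 \left(-32\right) = \left(-3\right)^{2} - 139392 = 9 - 139392 = -139383$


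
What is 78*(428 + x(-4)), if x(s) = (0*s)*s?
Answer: 33384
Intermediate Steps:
x(s) = 0 (x(s) = 0*s = 0)
78*(428 + x(-4)) = 78*(428 + 0) = 78*428 = 33384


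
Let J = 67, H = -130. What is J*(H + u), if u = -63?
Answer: -12931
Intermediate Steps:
J*(H + u) = 67*(-130 - 63) = 67*(-193) = -12931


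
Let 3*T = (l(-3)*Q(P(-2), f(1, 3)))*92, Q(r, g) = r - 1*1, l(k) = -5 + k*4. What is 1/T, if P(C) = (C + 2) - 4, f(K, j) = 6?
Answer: 3/7820 ≈ 0.00038363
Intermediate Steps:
l(k) = -5 + 4*k
P(C) = -2 + C (P(C) = (2 + C) - 4 = -2 + C)
Q(r, g) = -1 + r (Q(r, g) = r - 1 = -1 + r)
T = 7820/3 (T = (((-5 + 4*(-3))*(-1 + (-2 - 2)))*92)/3 = (((-5 - 12)*(-1 - 4))*92)/3 = (-17*(-5)*92)/3 = (85*92)/3 = (⅓)*7820 = 7820/3 ≈ 2606.7)
1/T = 1/(7820/3) = 3/7820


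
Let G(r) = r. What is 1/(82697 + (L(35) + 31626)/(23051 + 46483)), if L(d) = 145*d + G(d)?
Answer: 34767/2875144967 ≈ 1.2092e-5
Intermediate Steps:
L(d) = 146*d (L(d) = 145*d + d = 146*d)
1/(82697 + (L(35) + 31626)/(23051 + 46483)) = 1/(82697 + (146*35 + 31626)/(23051 + 46483)) = 1/(82697 + (5110 + 31626)/69534) = 1/(82697 + 36736*(1/69534)) = 1/(82697 + 18368/34767) = 1/(2875144967/34767) = 34767/2875144967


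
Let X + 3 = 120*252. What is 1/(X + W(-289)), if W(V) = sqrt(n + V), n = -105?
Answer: 30237/914276563 - I*sqrt(394)/914276563 ≈ 3.3072e-5 - 2.1711e-8*I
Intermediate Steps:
X = 30237 (X = -3 + 120*252 = -3 + 30240 = 30237)
W(V) = sqrt(-105 + V)
1/(X + W(-289)) = 1/(30237 + sqrt(-105 - 289)) = 1/(30237 + sqrt(-394)) = 1/(30237 + I*sqrt(394))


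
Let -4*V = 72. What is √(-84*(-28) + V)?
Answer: √2334 ≈ 48.311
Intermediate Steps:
V = -18 (V = -¼*72 = -18)
√(-84*(-28) + V) = √(-84*(-28) - 18) = √(2352 - 18) = √2334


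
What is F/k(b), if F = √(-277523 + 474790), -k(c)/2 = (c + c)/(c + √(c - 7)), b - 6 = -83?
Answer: -√197267/4 + I*√84543/22 ≈ -111.04 + 13.216*I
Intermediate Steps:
b = -77 (b = 6 - 83 = -77)
k(c) = -4*c/(c + √(-7 + c)) (k(c) = -2*(c + c)/(c + √(c - 7)) = -2*2*c/(c + √(-7 + c)) = -4*c/(c + √(-7 + c)))
F = √197267 ≈ 444.15
F/k(b) = √197267/((-4*(-77)/(-77 + √(-7 - 77)))) = √197267/((-4*(-77)/(-77 + √(-84)))) = √197267/((-4*(-77)/(-77 + 2*I*√21))) = √197267/((308/(-77 + 2*I*√21))) = √197267*(-¼ + I*√21/154)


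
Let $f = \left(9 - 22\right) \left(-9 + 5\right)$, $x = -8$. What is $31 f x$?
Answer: $-12896$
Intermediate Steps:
$f = 52$ ($f = \left(-13\right) \left(-4\right) = 52$)
$31 f x = 31 \cdot 52 \left(-8\right) = 1612 \left(-8\right) = -12896$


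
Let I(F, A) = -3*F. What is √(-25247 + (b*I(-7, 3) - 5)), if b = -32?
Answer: 2*I*√6481 ≈ 161.01*I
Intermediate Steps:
√(-25247 + (b*I(-7, 3) - 5)) = √(-25247 + (-(-96)*(-7) - 5)) = √(-25247 + (-32*21 - 5)) = √(-25247 + (-672 - 5)) = √(-25247 - 677) = √(-25924) = 2*I*√6481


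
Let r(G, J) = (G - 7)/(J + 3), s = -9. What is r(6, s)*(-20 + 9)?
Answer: -11/6 ≈ -1.8333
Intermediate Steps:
r(G, J) = (-7 + G)/(3 + J)
r(6, s)*(-20 + 9) = ((-7 + 6)/(3 - 9))*(-20 + 9) = (-1/(-6))*(-11) = -⅙*(-1)*(-11) = (⅙)*(-11) = -11/6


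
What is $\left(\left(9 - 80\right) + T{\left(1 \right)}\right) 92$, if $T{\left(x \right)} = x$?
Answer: $-6440$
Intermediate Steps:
$\left(\left(9 - 80\right) + T{\left(1 \right)}\right) 92 = \left(\left(9 - 80\right) + 1\right) 92 = \left(-71 + 1\right) 92 = \left(-70\right) 92 = -6440$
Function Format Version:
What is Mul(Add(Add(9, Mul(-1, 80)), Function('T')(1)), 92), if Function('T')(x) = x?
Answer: -6440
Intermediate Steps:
Mul(Add(Add(9, Mul(-1, 80)), Function('T')(1)), 92) = Mul(Add(Add(9, Mul(-1, 80)), 1), 92) = Mul(Add(Add(9, -80), 1), 92) = Mul(Add(-71, 1), 92) = Mul(-70, 92) = -6440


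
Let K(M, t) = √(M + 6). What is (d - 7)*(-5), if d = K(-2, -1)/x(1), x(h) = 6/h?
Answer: 100/3 ≈ 33.333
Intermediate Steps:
K(M, t) = √(6 + M)
d = ⅓ (d = √(6 - 2)/((6/1)) = √4/((6*1)) = 2/6 = 2*(⅙) = ⅓ ≈ 0.33333)
(d - 7)*(-5) = (⅓ - 7)*(-5) = -20/3*(-5) = 100/3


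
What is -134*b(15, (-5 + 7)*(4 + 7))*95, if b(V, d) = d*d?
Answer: -6161320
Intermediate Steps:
b(V, d) = d²
-134*b(15, (-5 + 7)*(4 + 7))*95 = -134*(-5 + 7)²*(4 + 7)²*95 = -134*(2*11)²*95 = -134*22²*95 = -134*484*95 = -64856*95 = -6161320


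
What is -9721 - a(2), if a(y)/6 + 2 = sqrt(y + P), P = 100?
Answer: -9709 - 6*sqrt(102) ≈ -9769.6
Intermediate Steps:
a(y) = -12 + 6*sqrt(100 + y) (a(y) = -12 + 6*sqrt(y + 100) = -12 + 6*sqrt(100 + y))
-9721 - a(2) = -9721 - (-12 + 6*sqrt(100 + 2)) = -9721 - (-12 + 6*sqrt(102)) = -9721 + (12 - 6*sqrt(102)) = -9709 - 6*sqrt(102)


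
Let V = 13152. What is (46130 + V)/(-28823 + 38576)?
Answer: 59282/9753 ≈ 6.0783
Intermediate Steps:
(46130 + V)/(-28823 + 38576) = (46130 + 13152)/(-28823 + 38576) = 59282/9753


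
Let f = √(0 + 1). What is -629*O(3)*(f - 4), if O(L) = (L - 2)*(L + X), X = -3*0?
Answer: 5661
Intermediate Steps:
X = 0
f = 1 (f = √1 = 1)
O(L) = L*(-2 + L) (O(L) = (L - 2)*(L + 0) = (-2 + L)*L = L*(-2 + L))
-629*O(3)*(f - 4) = -629*3*(-2 + 3)*(1 - 4) = -629*3*1*(-3) = -1887*(-3) = -629*(-9) = 5661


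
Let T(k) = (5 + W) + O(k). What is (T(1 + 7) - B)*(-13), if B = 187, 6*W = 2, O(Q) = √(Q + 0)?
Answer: 7085/3 - 26*√2 ≈ 2324.9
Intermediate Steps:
O(Q) = √Q
W = ⅓ (W = (⅙)*2 = ⅓ ≈ 0.33333)
T(k) = 16/3 + √k (T(k) = (5 + ⅓) + √k = 16/3 + √k)
(T(1 + 7) - B)*(-13) = ((16/3 + √(1 + 7)) - 1*187)*(-13) = ((16/3 + √8) - 187)*(-13) = ((16/3 + 2*√2) - 187)*(-13) = (-545/3 + 2*√2)*(-13) = 7085/3 - 26*√2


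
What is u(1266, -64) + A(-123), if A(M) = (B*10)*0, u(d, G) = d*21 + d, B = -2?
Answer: 27852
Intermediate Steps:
u(d, G) = 22*d (u(d, G) = 21*d + d = 22*d)
A(M) = 0 (A(M) = -2*10*0 = -20*0 = 0)
u(1266, -64) + A(-123) = 22*1266 + 0 = 27852 + 0 = 27852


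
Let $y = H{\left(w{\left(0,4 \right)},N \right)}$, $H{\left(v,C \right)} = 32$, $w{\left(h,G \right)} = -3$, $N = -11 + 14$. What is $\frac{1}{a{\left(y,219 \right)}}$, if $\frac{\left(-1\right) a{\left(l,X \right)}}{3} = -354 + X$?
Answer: $\frac{1}{405} \approx 0.0024691$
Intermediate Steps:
$N = 3$
$y = 32$
$a{\left(l,X \right)} = 1062 - 3 X$ ($a{\left(l,X \right)} = - 3 \left(-354 + X\right) = 1062 - 3 X$)
$\frac{1}{a{\left(y,219 \right)}} = \frac{1}{1062 - 657} = \frac{1}{405}$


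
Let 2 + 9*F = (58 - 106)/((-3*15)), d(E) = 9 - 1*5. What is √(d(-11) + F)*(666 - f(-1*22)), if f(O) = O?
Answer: 688*√7890/45 ≈ 1358.0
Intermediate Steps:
d(E) = 4 (d(E) = 9 - 5 = 4)
F = -14/135 (F = -2/9 + ((58 - 106)/((-3*15)))/9 = -2/9 + (-48/(-45))/9 = -2/9 + (-48*(-1/45))/9 = -2/9 + (⅑)*(16/15) = -2/9 + 16/135 = -14/135 ≈ -0.10370)
√(d(-11) + F)*(666 - f(-1*22)) = √(4 - 14/135)*(666 - (-1)*22) = √(526/135)*(666 - 1*(-22)) = (√7890/45)*(666 + 22) = (√7890/45)*688 = 688*√7890/45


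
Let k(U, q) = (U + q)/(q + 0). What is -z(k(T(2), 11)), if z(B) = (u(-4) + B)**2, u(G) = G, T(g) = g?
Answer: -961/121 ≈ -7.9421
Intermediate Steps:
k(U, q) = (U + q)/q
z(B) = (-4 + B)**2
-z(k(T(2), 11)) = -(-4 + (2 + 11)/11)**2 = -(-4 + (1/11)*13)**2 = -(-4 + 13/11)**2 = -(-31/11)**2 = -1*961/121 = -961/121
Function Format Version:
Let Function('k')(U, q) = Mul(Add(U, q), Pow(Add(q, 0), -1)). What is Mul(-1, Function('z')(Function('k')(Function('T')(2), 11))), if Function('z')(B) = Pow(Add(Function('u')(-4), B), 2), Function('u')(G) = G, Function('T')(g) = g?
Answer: Rational(-961, 121) ≈ -7.9421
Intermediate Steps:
Function('k')(U, q) = Mul(Pow(q, -1), Add(U, q)) (Function('k')(U, q) = Mul(Add(U, q), Pow(q, -1)) = Mul(Pow(q, -1), Add(U, q)))
Function('z')(B) = Pow(Add(-4, B), 2)
Mul(-1, Function('z')(Function('k')(Function('T')(2), 11))) = Mul(-1, Pow(Add(-4, Mul(Pow(11, -1), Add(2, 11))), 2)) = Mul(-1, Pow(Add(-4, Mul(Rational(1, 11), 13)), 2)) = Mul(-1, Pow(Add(-4, Rational(13, 11)), 2)) = Mul(-1, Pow(Rational(-31, 11), 2)) = Mul(-1, Rational(961, 121)) = Rational(-961, 121)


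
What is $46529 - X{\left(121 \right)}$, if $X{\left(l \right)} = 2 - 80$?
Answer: $46607$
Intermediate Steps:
$X{\left(l \right)} = -78$ ($X{\left(l \right)} = 2 - 80 = -78$)
$46529 - X{\left(121 \right)} = 46529 - -78 = 46529 + 78 = 46607$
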